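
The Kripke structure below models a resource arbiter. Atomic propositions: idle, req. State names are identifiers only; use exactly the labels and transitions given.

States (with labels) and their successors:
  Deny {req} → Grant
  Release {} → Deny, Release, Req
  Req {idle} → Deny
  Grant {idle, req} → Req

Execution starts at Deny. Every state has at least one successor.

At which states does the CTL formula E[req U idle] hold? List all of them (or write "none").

{Deny, Req, Grant}

States satisfying req: {Deny, Grant}.
States satisfying idle: {Req, Grant}.
States satisfying E[req U idle]: {Deny, Req, Grant}.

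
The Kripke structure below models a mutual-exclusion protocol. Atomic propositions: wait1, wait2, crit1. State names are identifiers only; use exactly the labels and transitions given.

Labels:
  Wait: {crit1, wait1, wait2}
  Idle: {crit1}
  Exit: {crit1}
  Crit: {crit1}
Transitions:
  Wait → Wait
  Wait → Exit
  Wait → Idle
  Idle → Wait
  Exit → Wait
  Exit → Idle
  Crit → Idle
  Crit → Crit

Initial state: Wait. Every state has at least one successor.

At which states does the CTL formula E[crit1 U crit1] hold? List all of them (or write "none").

{Wait, Idle, Exit, Crit}

States satisfying crit1: {Wait, Idle, Exit, Crit}.
States satisfying E[crit1 U crit1]: {Wait, Idle, Exit, Crit}.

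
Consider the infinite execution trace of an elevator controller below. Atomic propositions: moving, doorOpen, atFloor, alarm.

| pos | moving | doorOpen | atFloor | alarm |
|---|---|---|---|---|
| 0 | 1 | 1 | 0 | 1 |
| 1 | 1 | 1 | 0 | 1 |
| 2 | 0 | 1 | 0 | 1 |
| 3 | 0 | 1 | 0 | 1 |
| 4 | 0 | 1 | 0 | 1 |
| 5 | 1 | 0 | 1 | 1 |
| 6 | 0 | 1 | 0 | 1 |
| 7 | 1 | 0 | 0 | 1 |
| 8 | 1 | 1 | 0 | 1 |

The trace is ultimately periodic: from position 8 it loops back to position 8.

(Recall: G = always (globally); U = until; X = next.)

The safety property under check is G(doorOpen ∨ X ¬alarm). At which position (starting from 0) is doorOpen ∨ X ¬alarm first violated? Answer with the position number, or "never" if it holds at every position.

Check doorOpen ∨ X ¬alarm at each position in order: 0 ✓, 1 ✓, 2 ✓, 3 ✓, 4 ✓.
At position 5 the labels are {alarm, atFloor, moving} and the next position 6 has {alarm, doorOpen}, so doorOpen ∨ X ¬alarm is false there. This is the first violation.

5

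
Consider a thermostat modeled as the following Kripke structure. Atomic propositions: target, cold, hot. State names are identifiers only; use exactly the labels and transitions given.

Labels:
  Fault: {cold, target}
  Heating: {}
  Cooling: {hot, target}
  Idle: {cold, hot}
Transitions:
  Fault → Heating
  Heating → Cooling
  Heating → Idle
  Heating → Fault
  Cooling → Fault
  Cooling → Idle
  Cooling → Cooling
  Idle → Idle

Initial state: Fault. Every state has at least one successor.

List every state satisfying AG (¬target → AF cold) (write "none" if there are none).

States satisfying ¬target → AF cold: {Fault, Cooling, Idle}.
States satisfying AG (¬target → AF cold): {Idle}.

{Idle}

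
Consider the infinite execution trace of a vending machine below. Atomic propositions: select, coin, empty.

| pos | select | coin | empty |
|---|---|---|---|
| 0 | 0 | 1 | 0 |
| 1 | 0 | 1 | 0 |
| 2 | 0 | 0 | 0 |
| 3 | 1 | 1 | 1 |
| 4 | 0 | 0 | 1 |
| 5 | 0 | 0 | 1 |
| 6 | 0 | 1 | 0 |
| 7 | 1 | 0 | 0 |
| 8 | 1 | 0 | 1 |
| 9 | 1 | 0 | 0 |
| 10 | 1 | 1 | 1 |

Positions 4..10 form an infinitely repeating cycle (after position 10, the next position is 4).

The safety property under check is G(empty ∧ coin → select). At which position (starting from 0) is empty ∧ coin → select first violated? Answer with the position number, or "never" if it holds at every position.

never

empty ∧ coin → select holds at every position 0..10, and those are all the positions the trace ever visits, so the invariant G(empty ∧ coin → select) is never violated.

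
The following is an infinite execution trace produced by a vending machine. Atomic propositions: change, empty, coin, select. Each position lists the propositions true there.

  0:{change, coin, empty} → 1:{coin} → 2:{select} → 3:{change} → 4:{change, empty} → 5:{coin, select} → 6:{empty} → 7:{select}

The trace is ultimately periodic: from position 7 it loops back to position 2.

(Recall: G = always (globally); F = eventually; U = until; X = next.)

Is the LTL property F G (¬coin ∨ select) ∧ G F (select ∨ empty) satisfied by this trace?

Yes

G (¬coin ∨ select) holds at position 2, which is reachable from 0, so F G (¬coin ∨ select) holds.
F (select ∨ empty) holds at every position 0..7, and those are all positions ever visited, so G F (select ∨ empty) holds.
At position 0: F G (¬coin ∨ select) is true; G F (select ∨ empty) is true; so F G (¬coin ∨ select) ∧ G F (select ∨ empty) is true.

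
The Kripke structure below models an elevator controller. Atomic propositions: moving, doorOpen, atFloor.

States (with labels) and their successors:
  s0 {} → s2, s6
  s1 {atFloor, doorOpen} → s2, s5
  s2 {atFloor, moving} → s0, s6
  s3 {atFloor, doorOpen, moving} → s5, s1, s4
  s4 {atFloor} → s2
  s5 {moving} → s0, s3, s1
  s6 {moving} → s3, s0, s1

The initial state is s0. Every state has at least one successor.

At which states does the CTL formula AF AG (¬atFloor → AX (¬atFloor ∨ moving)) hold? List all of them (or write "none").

States satisfying AG (¬atFloor → AX (¬atFloor ∨ moving)): ∅.
States satisfying AF AG (¬atFloor → AX (¬atFloor ∨ moving)): ∅.

none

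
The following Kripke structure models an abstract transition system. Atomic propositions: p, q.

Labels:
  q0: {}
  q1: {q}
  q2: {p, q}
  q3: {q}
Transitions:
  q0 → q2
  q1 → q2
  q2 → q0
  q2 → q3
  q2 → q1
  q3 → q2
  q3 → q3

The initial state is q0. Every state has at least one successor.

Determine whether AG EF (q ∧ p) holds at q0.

States satisfying EF (q ∧ p): {q0, q1, q2, q3}.
States satisfying AG EF (q ∧ p): {q0, q1, q2, q3}.
Every state reachable from q0 satisfies EF (q ∧ p).
q0 ∈ Sat(AG EF (q ∧ p)).

Holds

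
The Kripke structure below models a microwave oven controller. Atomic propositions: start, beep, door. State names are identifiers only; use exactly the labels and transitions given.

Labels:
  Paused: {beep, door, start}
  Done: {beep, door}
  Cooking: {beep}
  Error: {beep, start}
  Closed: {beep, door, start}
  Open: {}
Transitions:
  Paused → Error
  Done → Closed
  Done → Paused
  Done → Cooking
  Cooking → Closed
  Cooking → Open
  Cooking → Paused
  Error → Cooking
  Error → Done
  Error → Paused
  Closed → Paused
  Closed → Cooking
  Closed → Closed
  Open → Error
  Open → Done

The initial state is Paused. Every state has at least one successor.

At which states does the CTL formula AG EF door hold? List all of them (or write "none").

{Paused, Done, Cooking, Error, Closed, Open}

States satisfying EF door: {Paused, Done, Cooking, Error, Closed, Open}.
States satisfying AG EF door: {Paused, Done, Cooking, Error, Closed, Open}.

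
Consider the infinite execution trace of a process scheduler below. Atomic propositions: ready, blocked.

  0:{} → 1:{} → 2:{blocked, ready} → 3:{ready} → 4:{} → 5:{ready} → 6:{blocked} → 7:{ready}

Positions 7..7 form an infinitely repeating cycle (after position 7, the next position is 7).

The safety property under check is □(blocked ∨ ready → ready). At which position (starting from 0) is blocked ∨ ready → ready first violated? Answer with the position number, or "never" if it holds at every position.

Check blocked ∨ ready → ready at each position in order: 0 ✓, 1 ✓, 2 ✓, 3 ✓, 4 ✓, 5 ✓.
At position 6 the labels are {blocked}, so blocked ∨ ready → ready is false there. This is the first violation.

6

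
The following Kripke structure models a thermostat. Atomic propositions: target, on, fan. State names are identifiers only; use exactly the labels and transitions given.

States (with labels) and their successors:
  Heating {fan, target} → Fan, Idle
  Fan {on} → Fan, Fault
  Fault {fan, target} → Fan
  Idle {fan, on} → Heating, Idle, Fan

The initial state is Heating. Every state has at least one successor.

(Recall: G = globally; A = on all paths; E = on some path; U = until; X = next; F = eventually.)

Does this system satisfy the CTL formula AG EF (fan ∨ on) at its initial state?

Holds

States satisfying EF (fan ∨ on): {Heating, Fan, Fault, Idle}.
States satisfying AG EF (fan ∨ on): {Heating, Fan, Fault, Idle}.
Every state reachable from Heating satisfies EF (fan ∨ on).
Heating ∈ Sat(AG EF (fan ∨ on)).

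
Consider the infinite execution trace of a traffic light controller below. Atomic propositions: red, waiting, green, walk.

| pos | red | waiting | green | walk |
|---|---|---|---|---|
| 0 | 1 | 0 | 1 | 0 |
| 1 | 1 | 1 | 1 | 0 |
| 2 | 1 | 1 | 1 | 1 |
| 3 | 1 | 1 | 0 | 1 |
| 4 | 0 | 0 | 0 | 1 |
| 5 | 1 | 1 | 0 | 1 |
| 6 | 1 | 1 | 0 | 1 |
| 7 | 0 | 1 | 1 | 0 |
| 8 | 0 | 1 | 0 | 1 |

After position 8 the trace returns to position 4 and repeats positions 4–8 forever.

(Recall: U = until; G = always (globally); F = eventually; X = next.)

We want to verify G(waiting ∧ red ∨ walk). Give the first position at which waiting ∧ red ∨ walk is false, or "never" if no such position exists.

At position 0 the labels are {green, red}, so waiting ∧ red ∨ walk is false there. This is the first violation.

0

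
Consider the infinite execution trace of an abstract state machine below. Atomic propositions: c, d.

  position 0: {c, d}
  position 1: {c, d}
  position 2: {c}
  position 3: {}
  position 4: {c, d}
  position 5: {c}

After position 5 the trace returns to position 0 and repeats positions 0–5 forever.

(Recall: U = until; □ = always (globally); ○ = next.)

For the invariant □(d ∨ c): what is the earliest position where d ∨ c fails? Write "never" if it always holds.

3

Check d ∨ c at each position in order: 0 ✓, 1 ✓, 2 ✓.
At position 3 the labels are {}, so d ∨ c is false there. This is the first violation.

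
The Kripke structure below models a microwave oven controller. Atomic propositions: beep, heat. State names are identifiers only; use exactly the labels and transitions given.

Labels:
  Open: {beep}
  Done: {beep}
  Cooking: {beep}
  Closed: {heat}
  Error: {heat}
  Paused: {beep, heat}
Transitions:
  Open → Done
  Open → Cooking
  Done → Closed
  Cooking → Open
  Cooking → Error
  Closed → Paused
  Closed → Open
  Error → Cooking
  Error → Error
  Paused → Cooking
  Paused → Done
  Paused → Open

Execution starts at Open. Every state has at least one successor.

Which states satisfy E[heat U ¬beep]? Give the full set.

States satisfying heat: {Closed, Error, Paused}.
States satisfying ¬beep: {Closed, Error}.
States satisfying E[heat U ¬beep]: {Closed, Error}.

{Closed, Error}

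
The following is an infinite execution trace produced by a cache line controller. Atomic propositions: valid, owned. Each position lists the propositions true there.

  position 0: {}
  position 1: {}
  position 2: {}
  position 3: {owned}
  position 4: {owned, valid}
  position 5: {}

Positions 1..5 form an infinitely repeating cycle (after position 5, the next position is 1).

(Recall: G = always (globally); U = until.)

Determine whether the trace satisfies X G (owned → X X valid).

The position after 0 is 1; G (owned → X X valid) is false there.

Violated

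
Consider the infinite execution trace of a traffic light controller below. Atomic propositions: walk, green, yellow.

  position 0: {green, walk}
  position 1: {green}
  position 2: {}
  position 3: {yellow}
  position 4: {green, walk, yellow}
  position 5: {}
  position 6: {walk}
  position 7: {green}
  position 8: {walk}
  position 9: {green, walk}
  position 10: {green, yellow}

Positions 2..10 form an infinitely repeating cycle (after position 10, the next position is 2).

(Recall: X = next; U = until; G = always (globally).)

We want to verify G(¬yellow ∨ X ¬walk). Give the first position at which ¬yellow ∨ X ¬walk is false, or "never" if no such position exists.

3

Check ¬yellow ∨ X ¬walk at each position in order: 0 ✓, 1 ✓, 2 ✓.
At position 3 the labels are {yellow} and the next position 4 has {green, walk, yellow}, so ¬yellow ∨ X ¬walk is false there. This is the first violation.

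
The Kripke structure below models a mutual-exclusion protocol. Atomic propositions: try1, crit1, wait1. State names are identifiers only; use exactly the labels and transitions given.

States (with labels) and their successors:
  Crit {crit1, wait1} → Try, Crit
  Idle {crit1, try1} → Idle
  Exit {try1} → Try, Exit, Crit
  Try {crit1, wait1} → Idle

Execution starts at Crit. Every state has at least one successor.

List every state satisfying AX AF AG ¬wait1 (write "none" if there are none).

{Idle, Try}

States satisfying AF AG ¬wait1: {Idle, Try}.
States satisfying AX AF AG ¬wait1: {Idle, Try}.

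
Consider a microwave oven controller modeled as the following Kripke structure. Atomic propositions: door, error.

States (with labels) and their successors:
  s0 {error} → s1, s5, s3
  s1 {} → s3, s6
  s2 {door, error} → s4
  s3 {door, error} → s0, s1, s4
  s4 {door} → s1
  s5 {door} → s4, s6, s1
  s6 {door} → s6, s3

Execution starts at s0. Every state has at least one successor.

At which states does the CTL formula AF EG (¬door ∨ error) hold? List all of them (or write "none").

{s0, s1, s2, s3, s4}

States satisfying EG (¬door ∨ error): {s0, s1, s3}.
States satisfying AF EG (¬door ∨ error): {s0, s1, s2, s3, s4}.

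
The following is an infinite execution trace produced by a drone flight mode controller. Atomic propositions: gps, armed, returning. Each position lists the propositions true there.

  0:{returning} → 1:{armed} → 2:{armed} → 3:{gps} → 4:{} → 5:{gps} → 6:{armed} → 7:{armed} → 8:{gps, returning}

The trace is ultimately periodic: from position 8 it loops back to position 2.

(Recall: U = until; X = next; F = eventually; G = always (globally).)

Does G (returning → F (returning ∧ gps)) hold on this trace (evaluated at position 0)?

returning → F (returning ∧ gps) holds at every position 0..8, and those are all positions ever visited, so G (returning → F (returning ∧ gps)) holds.
Positions where returning holds: 0, 8.
Check F (returning ∧ gps) at each: 0→ok, 8→ok.

Satisfied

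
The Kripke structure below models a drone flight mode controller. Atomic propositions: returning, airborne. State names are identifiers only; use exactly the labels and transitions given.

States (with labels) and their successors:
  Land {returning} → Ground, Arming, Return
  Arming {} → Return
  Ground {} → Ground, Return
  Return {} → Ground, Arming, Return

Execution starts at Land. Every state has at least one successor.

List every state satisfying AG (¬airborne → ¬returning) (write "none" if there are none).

States satisfying ¬airborne → ¬returning: {Arming, Ground, Return}.
States satisfying AG (¬airborne → ¬returning): {Arming, Ground, Return}.

{Arming, Ground, Return}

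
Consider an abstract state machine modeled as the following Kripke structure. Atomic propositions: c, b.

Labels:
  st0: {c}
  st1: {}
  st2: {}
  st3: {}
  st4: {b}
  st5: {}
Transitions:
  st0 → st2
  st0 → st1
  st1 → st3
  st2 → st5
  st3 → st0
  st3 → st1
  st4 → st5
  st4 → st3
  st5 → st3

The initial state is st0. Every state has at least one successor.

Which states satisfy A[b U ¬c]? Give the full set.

{st1, st2, st3, st4, st5}

States satisfying b: {st4}.
States satisfying ¬c: {st1, st2, st3, st4, st5}.
States satisfying A[b U ¬c]: {st1, st2, st3, st4, st5}.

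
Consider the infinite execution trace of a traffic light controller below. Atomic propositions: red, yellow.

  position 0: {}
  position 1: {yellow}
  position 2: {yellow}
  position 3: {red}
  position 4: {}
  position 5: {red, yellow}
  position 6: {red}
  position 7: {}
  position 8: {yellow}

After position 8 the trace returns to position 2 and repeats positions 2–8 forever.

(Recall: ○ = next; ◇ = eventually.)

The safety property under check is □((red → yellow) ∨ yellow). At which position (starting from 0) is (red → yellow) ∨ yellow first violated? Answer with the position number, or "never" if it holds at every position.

3

Check (red → yellow) ∨ yellow at each position in order: 0 ✓, 1 ✓, 2 ✓.
At position 3 the labels are {red}, so (red → yellow) ∨ yellow is false there. This is the first violation.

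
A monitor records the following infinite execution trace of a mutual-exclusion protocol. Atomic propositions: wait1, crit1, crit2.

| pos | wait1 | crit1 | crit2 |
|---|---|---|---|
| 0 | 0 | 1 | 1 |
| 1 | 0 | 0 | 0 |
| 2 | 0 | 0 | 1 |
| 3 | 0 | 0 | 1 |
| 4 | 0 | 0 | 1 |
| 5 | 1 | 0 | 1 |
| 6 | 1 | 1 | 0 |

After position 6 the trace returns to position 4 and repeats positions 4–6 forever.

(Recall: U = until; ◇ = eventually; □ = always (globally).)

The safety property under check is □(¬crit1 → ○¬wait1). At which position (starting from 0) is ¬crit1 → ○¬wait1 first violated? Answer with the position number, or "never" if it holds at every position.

Check ¬crit1 → ○¬wait1 at each position in order: 0 ✓, 1 ✓, 2 ✓, 3 ✓.
At position 4 the labels are {crit2} and the next position 5 has {crit2, wait1}, so ¬crit1 → ○¬wait1 is false there. This is the first violation.

4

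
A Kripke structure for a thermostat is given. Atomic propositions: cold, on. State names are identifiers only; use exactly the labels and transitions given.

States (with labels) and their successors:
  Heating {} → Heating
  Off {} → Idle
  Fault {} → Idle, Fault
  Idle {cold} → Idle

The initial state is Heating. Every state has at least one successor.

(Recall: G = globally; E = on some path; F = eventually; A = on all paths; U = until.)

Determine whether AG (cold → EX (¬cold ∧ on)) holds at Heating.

Satisfied

States satisfying cold → EX (¬cold ∧ on): {Heating, Off, Fault}.
States satisfying AG (cold → EX (¬cold ∧ on)): {Heating}.
Every state reachable from Heating satisfies cold → EX (¬cold ∧ on).
Heating ∈ Sat(AG (cold → EX (¬cold ∧ on))).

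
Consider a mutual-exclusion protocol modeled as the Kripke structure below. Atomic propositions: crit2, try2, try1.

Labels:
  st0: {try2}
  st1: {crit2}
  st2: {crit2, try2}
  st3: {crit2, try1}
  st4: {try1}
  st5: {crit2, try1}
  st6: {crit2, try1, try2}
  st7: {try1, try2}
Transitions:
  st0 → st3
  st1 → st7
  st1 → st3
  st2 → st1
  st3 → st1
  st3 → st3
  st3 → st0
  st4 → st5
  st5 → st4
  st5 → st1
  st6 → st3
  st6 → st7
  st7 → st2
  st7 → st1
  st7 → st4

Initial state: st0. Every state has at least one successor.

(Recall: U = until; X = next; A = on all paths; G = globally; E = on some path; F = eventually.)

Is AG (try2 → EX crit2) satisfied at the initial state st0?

Yes

States satisfying try2 → EX crit2: {st0, st1, st2, st3, st4, st5, st6, st7}.
States satisfying AG (try2 → EX crit2): {st0, st1, st2, st3, st4, st5, st6, st7}.
Every state reachable from st0 satisfies try2 → EX crit2.
st0 ∈ Sat(AG (try2 → EX crit2)).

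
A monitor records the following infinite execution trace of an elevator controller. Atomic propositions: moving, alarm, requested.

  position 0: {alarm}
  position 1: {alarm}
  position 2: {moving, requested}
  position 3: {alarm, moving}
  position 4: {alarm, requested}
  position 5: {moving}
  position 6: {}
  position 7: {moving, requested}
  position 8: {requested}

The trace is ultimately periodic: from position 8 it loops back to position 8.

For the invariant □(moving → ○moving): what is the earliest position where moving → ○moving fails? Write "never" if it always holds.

3

Check moving → ○moving at each position in order: 0 ✓, 1 ✓, 2 ✓.
At position 3 the labels are {alarm, moving} and the next position 4 has {alarm, requested}, so moving → ○moving is false there. This is the first violation.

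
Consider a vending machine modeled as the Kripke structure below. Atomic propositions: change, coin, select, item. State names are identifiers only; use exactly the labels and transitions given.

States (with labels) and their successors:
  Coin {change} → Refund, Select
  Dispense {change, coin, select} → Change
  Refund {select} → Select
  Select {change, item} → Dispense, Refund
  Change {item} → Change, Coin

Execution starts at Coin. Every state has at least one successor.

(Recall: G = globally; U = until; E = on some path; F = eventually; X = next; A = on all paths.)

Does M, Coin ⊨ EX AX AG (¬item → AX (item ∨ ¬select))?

Violated

States satisfying AX AG (¬item → AX (item ∨ ¬select)): ∅.
States satisfying EX AX AG (¬item → AX (item ∨ ¬select)): ∅.
No suitable path/successor from Coin witnesses the formula.
Coin ∉ Sat(EX AX AG (¬item → AX (item ∨ ¬select))).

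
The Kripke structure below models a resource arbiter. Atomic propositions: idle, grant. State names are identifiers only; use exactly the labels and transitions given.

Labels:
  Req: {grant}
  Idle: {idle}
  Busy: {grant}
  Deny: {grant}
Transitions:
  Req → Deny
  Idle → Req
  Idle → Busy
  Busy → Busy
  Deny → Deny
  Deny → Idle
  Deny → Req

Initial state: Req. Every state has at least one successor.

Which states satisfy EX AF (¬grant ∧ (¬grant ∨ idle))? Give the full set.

{Deny}

States satisfying AF (¬grant ∧ (¬grant ∨ idle)): {Idle}.
States satisfying EX AF (¬grant ∧ (¬grant ∨ idle)): {Deny}.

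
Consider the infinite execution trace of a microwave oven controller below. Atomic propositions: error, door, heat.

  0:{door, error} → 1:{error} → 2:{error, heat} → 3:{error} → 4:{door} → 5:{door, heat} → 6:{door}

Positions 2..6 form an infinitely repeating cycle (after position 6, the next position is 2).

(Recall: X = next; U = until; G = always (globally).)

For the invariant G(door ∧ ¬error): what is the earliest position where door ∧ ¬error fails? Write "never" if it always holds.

At position 0 the labels are {door, error}, so door ∧ ¬error is false there. This is the first violation.

0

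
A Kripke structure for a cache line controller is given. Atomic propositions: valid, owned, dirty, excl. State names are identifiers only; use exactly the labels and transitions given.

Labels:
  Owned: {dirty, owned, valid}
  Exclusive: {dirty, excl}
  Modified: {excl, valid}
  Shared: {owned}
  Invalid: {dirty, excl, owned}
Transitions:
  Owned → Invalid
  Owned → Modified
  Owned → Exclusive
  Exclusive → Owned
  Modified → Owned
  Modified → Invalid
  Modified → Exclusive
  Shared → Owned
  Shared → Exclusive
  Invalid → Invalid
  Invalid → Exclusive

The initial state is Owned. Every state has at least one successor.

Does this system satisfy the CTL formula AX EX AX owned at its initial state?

States satisfying EX AX owned: {Owned, Modified, Shared, Invalid}.
States satisfying AX EX AX owned: {Exclusive}.
Owned ∉ Sat(AX EX AX owned).

No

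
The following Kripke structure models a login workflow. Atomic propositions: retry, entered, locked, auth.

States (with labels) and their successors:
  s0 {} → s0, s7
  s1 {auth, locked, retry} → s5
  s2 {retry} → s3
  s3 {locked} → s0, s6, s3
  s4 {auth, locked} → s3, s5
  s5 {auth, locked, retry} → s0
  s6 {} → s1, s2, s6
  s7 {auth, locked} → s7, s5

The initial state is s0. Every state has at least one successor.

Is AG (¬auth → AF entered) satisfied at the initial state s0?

Does not hold

States satisfying ¬auth → AF entered: {s1, s4, s5, s7}.
States satisfying AG (¬auth → AF entered): ∅.
s0 is reachable from s0 and violates ¬auth → AF entered, so AG fails at s0.
s0 ∉ Sat(AG (¬auth → AF entered)).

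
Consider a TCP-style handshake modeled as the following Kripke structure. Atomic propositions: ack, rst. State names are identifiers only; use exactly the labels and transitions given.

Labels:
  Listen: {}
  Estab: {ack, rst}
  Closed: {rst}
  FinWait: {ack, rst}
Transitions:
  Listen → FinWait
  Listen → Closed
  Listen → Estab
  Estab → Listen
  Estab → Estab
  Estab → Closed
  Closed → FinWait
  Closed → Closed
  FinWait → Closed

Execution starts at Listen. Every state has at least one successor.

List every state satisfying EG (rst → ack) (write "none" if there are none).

{Listen, Estab}

States satisfying rst → ack: {Listen, Estab, FinWait}.
States satisfying EG (rst → ack): {Listen, Estab}.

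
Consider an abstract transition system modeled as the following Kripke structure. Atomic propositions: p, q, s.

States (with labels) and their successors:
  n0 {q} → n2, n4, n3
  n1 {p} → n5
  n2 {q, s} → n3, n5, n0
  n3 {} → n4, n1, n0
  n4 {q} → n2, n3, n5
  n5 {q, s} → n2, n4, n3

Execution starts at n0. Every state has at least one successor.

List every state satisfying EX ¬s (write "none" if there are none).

{n0, n2, n3, n4, n5}

States satisfying ¬s: {n0, n1, n3, n4}.
States satisfying EX ¬s: {n0, n2, n3, n4, n5}.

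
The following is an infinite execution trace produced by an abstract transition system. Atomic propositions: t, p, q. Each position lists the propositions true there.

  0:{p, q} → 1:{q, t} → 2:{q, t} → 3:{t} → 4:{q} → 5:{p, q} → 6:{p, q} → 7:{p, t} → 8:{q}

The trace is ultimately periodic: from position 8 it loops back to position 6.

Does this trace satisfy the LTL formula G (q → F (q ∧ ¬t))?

q → F (q ∧ ¬t) holds at every position 0..8, and those are all positions ever visited, so G (q → F (q ∧ ¬t)) holds.
Positions where q holds: 0, 1, 2, 4, 5, 6, 8.
Check F (q ∧ ¬t) at each: 0→ok, 1→ok, 2→ok, 4→ok, 5→ok, 6→ok, 8→ok.

Yes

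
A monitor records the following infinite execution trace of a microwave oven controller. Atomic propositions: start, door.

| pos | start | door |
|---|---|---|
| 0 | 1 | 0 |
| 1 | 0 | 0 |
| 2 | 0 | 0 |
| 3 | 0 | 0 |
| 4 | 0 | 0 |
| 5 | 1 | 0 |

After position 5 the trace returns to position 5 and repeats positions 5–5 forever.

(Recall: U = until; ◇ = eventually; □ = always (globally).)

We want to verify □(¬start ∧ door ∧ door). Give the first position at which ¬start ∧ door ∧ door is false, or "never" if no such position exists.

0

At position 0 the labels are {start}, so ¬start ∧ door ∧ door is false there. This is the first violation.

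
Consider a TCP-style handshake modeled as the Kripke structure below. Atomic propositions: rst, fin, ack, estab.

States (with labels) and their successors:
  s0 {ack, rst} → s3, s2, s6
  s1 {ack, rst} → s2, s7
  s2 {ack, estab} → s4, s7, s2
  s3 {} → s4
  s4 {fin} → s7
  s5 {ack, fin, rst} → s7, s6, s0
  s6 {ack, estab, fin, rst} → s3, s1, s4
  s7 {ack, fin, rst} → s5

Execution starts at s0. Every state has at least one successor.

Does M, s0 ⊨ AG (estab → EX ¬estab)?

States satisfying estab → EX ¬estab: {s0, s1, s2, s3, s4, s5, s6, s7}.
States satisfying AG (estab → EX ¬estab): {s0, s1, s2, s3, s4, s5, s6, s7}.
Every state reachable from s0 satisfies estab → EX ¬estab.
s0 ∈ Sat(AG (estab → EX ¬estab)).

Yes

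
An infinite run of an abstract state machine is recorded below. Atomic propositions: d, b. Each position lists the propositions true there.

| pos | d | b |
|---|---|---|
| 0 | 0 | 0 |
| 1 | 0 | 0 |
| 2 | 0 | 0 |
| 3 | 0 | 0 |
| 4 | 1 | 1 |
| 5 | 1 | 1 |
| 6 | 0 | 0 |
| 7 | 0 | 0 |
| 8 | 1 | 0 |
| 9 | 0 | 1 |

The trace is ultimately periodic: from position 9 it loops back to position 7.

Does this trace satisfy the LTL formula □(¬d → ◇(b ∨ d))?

Yes

¬d → ◇(b ∨ d) holds at every position 0..9, and those are all positions ever visited, so □(¬d → ◇(b ∨ d)) holds.
Positions where ¬d holds: 0, 1, 2, 3, 6, 7, 9.
Check ◇(b ∨ d) at each: 0→ok, 1→ok, 2→ok, 3→ok, 6→ok, 7→ok, 9→ok.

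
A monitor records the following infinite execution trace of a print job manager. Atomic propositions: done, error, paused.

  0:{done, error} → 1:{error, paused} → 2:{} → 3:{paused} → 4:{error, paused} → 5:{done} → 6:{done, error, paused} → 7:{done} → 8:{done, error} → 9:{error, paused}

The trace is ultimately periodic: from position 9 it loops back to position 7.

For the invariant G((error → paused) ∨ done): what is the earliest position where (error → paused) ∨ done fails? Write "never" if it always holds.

(error → paused) ∨ done holds at every position 0..9, and those are all the positions the trace ever visits, so the invariant G((error → paused) ∨ done) is never violated.

never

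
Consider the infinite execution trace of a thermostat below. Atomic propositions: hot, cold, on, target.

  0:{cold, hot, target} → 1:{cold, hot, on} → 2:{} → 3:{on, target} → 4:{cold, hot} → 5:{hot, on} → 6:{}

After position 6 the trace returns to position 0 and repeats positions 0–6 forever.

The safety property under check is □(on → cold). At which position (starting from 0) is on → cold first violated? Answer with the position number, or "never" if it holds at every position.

Check on → cold at each position in order: 0 ✓, 1 ✓, 2 ✓.
At position 3 the labels are {on, target}, so on → cold is false there. This is the first violation.

3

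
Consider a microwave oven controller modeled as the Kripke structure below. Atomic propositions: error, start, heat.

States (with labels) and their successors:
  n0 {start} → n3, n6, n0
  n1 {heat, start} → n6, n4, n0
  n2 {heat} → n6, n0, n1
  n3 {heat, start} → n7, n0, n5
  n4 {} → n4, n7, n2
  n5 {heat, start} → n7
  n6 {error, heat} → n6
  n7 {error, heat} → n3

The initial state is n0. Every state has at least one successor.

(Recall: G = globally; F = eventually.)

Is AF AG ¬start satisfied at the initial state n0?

Violated

States satisfying AG ¬start: {n6}.
States satisfying AF AG ¬start: {n6}.
There is a path from n0 along which AG ¬start never holds.
n0 ∉ Sat(AF AG ¬start).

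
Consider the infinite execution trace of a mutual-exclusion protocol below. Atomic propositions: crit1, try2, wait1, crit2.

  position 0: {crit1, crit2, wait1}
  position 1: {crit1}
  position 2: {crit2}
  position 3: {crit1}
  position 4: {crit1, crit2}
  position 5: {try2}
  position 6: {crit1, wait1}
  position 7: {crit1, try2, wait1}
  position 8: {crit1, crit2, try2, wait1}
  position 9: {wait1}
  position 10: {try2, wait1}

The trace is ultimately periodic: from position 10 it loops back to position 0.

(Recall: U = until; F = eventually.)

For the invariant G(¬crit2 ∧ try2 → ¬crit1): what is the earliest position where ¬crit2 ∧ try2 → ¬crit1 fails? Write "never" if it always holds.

7

Check ¬crit2 ∧ try2 → ¬crit1 at each position in order: 0 ✓, 1 ✓, 2 ✓, 3 ✓, 4 ✓, 5 ✓, 6 ✓.
At position 7 the labels are {crit1, try2, wait1}, so ¬crit2 ∧ try2 → ¬crit1 is false there. This is the first violation.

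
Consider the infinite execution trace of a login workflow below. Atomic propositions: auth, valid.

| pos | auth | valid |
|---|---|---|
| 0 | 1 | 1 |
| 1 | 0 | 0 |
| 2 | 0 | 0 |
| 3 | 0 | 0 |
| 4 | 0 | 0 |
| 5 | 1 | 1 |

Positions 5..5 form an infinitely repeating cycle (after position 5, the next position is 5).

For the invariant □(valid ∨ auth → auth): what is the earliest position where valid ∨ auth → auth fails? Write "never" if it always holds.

never

valid ∨ auth → auth holds at every position 0..5, and those are all the positions the trace ever visits, so the invariant □(valid ∨ auth → auth) is never violated.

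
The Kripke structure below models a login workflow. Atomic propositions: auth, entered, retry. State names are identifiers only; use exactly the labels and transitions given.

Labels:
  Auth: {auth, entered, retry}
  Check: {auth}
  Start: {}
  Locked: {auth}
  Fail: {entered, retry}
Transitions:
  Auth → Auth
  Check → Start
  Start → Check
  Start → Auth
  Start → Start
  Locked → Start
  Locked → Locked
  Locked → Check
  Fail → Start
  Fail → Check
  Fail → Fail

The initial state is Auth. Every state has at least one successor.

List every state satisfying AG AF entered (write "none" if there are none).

{Auth}

States satisfying AF entered: {Auth, Fail}.
States satisfying AG AF entered: {Auth}.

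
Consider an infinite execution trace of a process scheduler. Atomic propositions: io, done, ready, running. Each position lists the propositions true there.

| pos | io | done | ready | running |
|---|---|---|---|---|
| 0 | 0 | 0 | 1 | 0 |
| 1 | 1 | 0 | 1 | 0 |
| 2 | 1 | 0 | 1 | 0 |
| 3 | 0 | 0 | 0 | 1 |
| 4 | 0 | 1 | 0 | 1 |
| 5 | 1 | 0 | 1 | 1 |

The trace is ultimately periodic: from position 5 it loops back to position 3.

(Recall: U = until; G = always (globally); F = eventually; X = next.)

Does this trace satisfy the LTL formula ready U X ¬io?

Satisfied

Walking from position 0: X ¬io first holds at position 2, and ready holds at every earlier position along the way, so ready U X ¬io holds.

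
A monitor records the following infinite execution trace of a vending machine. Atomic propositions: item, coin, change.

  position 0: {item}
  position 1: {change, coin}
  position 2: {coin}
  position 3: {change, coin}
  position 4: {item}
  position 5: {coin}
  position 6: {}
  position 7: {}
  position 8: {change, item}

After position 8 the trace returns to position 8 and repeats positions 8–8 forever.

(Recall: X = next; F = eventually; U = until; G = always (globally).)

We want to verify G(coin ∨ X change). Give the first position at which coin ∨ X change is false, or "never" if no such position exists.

Check coin ∨ X change at each position in order: 0 ✓, 1 ✓, 2 ✓, 3 ✓.
At position 4 the labels are {item} and the next position 5 has {coin}, so coin ∨ X change is false there. This is the first violation.

4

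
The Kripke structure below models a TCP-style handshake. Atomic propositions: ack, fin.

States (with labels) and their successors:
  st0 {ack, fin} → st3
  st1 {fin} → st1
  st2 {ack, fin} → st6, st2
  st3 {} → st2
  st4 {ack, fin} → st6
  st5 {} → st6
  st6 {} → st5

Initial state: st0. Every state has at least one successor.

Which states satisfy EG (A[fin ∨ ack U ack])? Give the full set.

{st2}

States satisfying A[fin ∨ ack U ack]: {st0, st2, st4}.
States satisfying EG (A[fin ∨ ack U ack]): {st2}.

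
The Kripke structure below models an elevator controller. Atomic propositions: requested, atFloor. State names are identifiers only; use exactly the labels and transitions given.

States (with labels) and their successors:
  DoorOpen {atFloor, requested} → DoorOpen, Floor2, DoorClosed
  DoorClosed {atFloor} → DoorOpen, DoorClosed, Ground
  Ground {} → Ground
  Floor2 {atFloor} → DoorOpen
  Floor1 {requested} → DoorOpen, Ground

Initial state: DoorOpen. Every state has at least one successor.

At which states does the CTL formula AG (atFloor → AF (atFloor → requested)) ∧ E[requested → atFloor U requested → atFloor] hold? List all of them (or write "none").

{Ground}

States satisfying atFloor → AF (atFloor → requested): {DoorOpen, Ground, Floor2, Floor1}.
States satisfying AG (atFloor → AF (atFloor → requested)): {Ground}.
States satisfying requested → atFloor: {DoorOpen, DoorClosed, Ground, Floor2}.
States satisfying E[requested → atFloor U requested → atFloor]: {DoorOpen, DoorClosed, Ground, Floor2}.
States satisfying AG (atFloor → AF (atFloor → requested)) ∧ E[requested → atFloor U requested → atFloor]: {Ground}.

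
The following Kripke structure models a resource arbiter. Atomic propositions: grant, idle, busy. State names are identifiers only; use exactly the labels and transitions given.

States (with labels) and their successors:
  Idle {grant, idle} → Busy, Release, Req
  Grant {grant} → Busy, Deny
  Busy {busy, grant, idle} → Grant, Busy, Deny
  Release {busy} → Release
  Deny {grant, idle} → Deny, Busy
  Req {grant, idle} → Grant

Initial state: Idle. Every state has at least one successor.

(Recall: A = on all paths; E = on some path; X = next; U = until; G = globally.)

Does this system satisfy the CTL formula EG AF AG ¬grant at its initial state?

Does not hold

States satisfying AF AG ¬grant: {Release}.
States satisfying EG AF AG ¬grant: {Release}.
No suitable path/successor from Idle witnesses the formula.
Idle ∉ Sat(EG AF AG ¬grant).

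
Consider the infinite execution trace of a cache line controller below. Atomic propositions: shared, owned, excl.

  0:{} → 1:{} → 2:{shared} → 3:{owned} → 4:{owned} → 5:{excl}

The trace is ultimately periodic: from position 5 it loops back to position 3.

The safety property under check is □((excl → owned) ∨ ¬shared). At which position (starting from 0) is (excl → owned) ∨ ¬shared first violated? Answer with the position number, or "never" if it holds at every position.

(excl → owned) ∨ ¬shared holds at every position 0..5, and those are all the positions the trace ever visits, so the invariant □((excl → owned) ∨ ¬shared) is never violated.

never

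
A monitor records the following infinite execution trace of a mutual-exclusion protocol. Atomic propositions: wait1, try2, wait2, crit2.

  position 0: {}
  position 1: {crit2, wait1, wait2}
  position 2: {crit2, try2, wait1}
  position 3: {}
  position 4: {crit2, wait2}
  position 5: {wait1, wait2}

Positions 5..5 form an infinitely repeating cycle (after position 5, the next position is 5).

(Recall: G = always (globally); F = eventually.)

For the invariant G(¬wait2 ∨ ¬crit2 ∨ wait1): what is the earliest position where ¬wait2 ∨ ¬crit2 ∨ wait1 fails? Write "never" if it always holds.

Check ¬wait2 ∨ ¬crit2 ∨ wait1 at each position in order: 0 ✓, 1 ✓, 2 ✓, 3 ✓.
At position 4 the labels are {crit2, wait2}, so ¬wait2 ∨ ¬crit2 ∨ wait1 is false there. This is the first violation.

4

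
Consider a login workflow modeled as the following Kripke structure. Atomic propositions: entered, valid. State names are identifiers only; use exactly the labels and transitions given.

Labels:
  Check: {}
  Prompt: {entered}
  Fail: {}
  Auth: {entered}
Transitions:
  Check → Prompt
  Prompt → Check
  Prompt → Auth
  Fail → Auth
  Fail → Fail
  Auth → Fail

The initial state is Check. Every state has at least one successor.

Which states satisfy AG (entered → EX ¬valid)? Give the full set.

{Check, Prompt, Fail, Auth}

States satisfying entered → EX ¬valid: {Check, Prompt, Fail, Auth}.
States satisfying AG (entered → EX ¬valid): {Check, Prompt, Fail, Auth}.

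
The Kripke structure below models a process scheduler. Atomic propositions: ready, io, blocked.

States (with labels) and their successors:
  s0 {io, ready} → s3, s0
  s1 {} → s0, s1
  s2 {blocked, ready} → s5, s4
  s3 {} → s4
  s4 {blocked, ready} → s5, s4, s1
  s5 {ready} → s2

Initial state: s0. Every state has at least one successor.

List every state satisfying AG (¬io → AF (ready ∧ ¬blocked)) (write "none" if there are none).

States satisfying ¬io → AF (ready ∧ ¬blocked): {s0, s5}.
States satisfying AG (¬io → AF (ready ∧ ¬blocked)): ∅.

none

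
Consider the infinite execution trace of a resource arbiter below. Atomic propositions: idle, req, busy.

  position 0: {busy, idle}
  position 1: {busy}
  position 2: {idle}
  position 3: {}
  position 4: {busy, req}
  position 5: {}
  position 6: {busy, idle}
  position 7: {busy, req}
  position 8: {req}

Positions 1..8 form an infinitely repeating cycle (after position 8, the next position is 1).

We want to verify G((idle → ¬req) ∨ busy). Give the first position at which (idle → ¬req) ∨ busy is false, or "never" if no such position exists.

never

(idle → ¬req) ∨ busy holds at every position 0..8, and those are all the positions the trace ever visits, so the invariant G((idle → ¬req) ∨ busy) is never violated.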